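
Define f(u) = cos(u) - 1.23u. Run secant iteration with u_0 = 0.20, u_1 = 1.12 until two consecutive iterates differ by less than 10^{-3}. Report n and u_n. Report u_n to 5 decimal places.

n = 5, u_n = 0.64814

f(0.20) = 0.7340666, f(1.12) = -0.9419176
u_2 = 1.1200000 − (-0.9419176)·(0.9200000)/(-1.6759841) = 0.6029521;  |Δ| = 0.5170479
f(0.6029521) = 0.0820341
u_3 = 0.6029521 − 0.0820341·(-0.5170479)/(1.0239517) = 0.6443755;  |Δ| = 0.0414234
f(0.6443755) = 0.0068932
u_4 = 0.6443755 − 0.0068932·(0.0414234)/(-0.0751409) = 0.6481756;  |Δ| = 0.0038001
f(0.6481756) = -0.0000693
u_5 = 0.6481756 − (-0.0000693)·(0.0038001)/(-0.0069626) = 0.6481377;  |Δ| = 0.0000378
|u_5 − u_4| = 0.0000378 < 10^{-3}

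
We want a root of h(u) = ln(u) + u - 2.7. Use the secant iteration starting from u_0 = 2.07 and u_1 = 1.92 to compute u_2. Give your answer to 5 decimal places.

h(2.07) = 0.0975486, h(1.92) = -0.1276748
u_2 = 1.9200000 − (-0.1276748)·(1.9200000 − 2.0700000) / (-0.1276748 − 0.0975486) = 1.9200000 − (0.0191512)/(-0.2252234) = 2.0050321

2.00503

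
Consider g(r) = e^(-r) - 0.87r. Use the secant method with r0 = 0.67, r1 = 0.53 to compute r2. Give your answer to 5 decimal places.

0.61984

g(0.67) = -0.0711914, g(0.53) = 0.1275050
r2 = 0.5300000 − 0.1275050·(0.5300000 − 0.6700000) / (0.1275050 − (-0.0711914)) = 0.5300000 − (-0.0178507)/(0.1986964) = 0.6198391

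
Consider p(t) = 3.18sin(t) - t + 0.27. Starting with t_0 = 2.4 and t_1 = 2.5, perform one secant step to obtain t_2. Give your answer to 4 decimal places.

2.4052

p(2.4) = 0.017973, p(2.5) = -0.326859
t_2 = 2.500000 − (-0.326859)·(2.500000 − 2.400000) / (-0.326859 − 0.017973) = 2.500000 − (-0.032686)/(-0.344831) = 2.405212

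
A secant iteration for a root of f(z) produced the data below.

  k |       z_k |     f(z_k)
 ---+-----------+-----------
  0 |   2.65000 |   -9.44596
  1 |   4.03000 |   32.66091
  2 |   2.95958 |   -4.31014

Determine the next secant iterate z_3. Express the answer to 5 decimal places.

3.08437

z_3 = 2.95958 − (-4.31014)·(2.95958 − 4.03000) / (-4.31014 − 32.66091)
   = 2.95958 − (4.6136601)/(-36.9710500) = 3.0843712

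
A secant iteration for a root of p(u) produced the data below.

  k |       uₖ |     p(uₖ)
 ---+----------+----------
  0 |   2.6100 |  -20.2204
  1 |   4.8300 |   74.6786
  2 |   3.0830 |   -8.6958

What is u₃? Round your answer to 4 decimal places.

u₃ = 3.0830 − (-8.6958)·(3.0830 − 4.8300) / (-8.6958 − 74.6786)
   = 3.0830 − (15.191563)/(-83.374400) = 3.265209

3.2652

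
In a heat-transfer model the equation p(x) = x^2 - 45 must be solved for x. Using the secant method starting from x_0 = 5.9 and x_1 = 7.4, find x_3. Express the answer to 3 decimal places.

6.706

p(5.9) = -10.19000, p(7.4) = 9.76000
x_2 = 7.40000 − 9.76000·(7.40000 − 5.90000) / (9.76000 − (-10.19000)) = 7.40000 − (14.64000)/(19.95000) = 6.66617
p(6.66617) = -0.56224
x_3 = 6.66617 − (-0.56224)·(6.66617 − 7.40000) / (-0.56224 − 9.76000) = 6.66617 − (0.41259)/(-10.32224) = 6.70614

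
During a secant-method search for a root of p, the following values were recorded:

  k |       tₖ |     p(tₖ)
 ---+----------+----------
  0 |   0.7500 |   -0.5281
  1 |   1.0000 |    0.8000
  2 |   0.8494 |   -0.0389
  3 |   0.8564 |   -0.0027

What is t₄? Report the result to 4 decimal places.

t₄ = 0.8564 − (-0.0027)·(0.8564 − 0.8494) / (-0.0027 − (-0.0389))
   = 0.8564 − (-0.000019)/(0.036200) = 0.856922

0.8569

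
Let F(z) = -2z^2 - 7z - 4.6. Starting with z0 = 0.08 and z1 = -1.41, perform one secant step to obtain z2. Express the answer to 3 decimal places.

-1.112

F(0.08) = -5.17280, F(-1.41) = 1.29380
z2 = -1.41000 − 1.29380·(-1.41000 − 0.08000) / (1.29380 − (-5.17280)) = -1.41000 − (-1.92776)/(6.46660) = -1.11189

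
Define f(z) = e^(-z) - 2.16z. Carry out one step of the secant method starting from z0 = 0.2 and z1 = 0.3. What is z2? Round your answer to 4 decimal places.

0.3316

f(0.2) = 0.386731, f(0.3) = 0.092818
z2 = 0.300000 − 0.092818·(0.300000 − 0.200000) / (0.092818 − 0.386731) = 0.300000 − (0.009282)/(-0.293913) = 0.331580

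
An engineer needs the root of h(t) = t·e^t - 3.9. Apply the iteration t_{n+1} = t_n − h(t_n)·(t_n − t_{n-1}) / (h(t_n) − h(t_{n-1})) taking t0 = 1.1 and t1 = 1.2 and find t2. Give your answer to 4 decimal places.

h(1.1) = -0.595417, h(1.2) = 0.084140
t2 = 1.200000 − 0.084140·(1.200000 − 1.100000) / (0.084140 − (-0.595417)) = 1.200000 − (0.008414)/(0.679558) = 1.187618

1.1876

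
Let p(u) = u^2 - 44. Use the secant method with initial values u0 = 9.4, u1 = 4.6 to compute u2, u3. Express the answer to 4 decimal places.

p(9.4) = 44.360000, p(4.6) = -22.840000
u2 = 4.600000 − (-22.840000)·(4.600000 − 9.400000) / (-22.840000 − 44.360000) = 4.600000 − (109.632000)/(-67.200000) = 6.231429
p(6.231429) = -5.169298
u3 = 6.231429 − (-5.169298)·(6.231429 − 4.600000) / (-5.169298 − (-22.840000)) = 6.231429 − (-8.433340)/(17.670702) = 6.708678

6.2314, 6.7087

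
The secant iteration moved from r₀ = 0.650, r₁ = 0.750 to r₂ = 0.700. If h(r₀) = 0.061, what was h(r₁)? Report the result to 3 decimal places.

-0.061

The secant line through (0.650, 0.061) and (0.750, h(r₁)) crosses zero at r₂ = 0.700.
So (0.650, 0.061), (0.750, h(r₁)), (0.700, 0) are collinear:
h(r₁) = 0.061 · (0.750 − 0.700) / (0.650 − 0.700) = 0.061 · (0.05000)/(-0.05000) = -0.06100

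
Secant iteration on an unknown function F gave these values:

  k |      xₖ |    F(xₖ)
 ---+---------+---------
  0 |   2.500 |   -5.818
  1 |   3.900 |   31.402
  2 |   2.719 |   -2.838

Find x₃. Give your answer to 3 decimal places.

2.817

x₃ = 2.719 − (-2.838)·(2.719 − 3.900) / (-2.838 − 31.402)
   = 2.719 − (3.35168)/(-34.24000) = 2.81689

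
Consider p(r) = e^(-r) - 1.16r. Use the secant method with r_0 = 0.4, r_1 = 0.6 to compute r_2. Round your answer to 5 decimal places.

0.51673

p(0.4) = 0.2063200, p(0.6) = -0.1471884
r_2 = 0.6000000 − (-0.1471884)·(0.6000000 − 0.4000000) / (-0.1471884 − 0.2063200) = 0.6000000 − (-0.0294377)/(-0.3535084) = 0.5167271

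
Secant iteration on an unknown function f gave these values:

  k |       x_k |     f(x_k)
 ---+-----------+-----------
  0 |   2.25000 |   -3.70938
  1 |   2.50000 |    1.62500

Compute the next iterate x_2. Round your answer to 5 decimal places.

2.42384

x_2 = 2.50000 − 1.62500·(2.50000 − 2.25000) / (1.62500 − (-3.70938))
   = 2.50000 − (0.4062500)/(5.3343800) = 2.4238431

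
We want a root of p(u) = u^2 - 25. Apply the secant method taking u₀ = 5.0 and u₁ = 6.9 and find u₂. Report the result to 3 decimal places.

5.000

p(5.0) = 0.00000, p(6.9) = 22.61000
u₂ = 6.90000 − 22.61000·(6.90000 − 5.00000) / (22.61000 − 0.00000) = 6.90000 − (42.95900)/(22.61000) = 5.00000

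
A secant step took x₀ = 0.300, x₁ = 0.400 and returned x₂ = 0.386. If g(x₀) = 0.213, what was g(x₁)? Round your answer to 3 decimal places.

-0.035

The secant line through (0.300, 0.213) and (0.400, g(x₁)) crosses zero at x₂ = 0.386.
So (0.300, 0.213), (0.400, g(x₁)), (0.386, 0) are collinear:
g(x₁) = 0.213 · (0.400 − 0.386) / (0.300 − 0.386) = 0.213 · (0.01400)/(-0.08600) = -0.03467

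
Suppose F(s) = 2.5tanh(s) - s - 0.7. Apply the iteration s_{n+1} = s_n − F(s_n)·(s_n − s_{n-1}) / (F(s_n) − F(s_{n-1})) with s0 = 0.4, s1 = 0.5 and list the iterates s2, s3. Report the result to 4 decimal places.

F(0.4) = -0.150128, F(0.5) = -0.044707
s2 = 0.500000 − (-0.044707)·(0.500000 − 0.400000) / (-0.044707 − (-0.150128)) = 0.500000 − (-0.004471)/(0.105420) = 0.542408
F(0.542408) = -0.005386
s3 = 0.542408 − (-0.005386)·(0.542408 − 0.500000) / (-0.005386 − (-0.044707)) = 0.542408 − (-0.000228)/(0.039321) = 0.548218

0.5424, 0.5482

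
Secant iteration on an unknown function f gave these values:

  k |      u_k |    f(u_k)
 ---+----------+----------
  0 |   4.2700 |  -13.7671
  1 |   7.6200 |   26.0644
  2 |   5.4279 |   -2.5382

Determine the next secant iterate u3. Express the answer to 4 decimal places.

u3 = 5.4279 − (-2.5382)·(5.4279 − 7.6200) / (-2.5382 − 26.0644)
   = 5.4279 − (5.563988)/(-28.602600) = 5.622427

5.6224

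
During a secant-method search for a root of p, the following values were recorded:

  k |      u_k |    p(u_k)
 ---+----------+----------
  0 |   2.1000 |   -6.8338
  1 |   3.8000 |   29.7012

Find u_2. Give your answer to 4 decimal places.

u_2 = 3.8000 − 29.7012·(3.8000 − 2.1000) / (29.7012 − (-6.8338))
   = 3.8000 − (50.492040)/(36.535000) = 2.417982

2.4180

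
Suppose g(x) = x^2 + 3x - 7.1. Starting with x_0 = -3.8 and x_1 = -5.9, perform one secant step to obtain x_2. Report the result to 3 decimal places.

g(-3.8) = -4.06000, g(-5.9) = 10.01000
x_2 = -5.90000 − 10.01000·(-5.90000 − (-3.80000)) / (10.01000 − (-4.06000)) = -5.90000 − (-21.02100)/(14.07000) = -4.40597

-4.406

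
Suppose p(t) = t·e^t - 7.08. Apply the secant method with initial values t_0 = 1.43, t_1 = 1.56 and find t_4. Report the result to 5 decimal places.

p(1.43) = -1.1044602, p(1.56) = 0.3437611
t_2 = 1.5600000 − 0.3437611·(1.5600000 − 1.4300000) / (0.3437611 − (-1.1044602)) = 1.5600000 − (0.0446889)/(1.4482213) = 1.5291422
p(1.5291422) = -0.0242062
t_3 = 1.5291422 − (-0.0242062)·(1.5291422 − 1.5600000) / (-0.0242062 − 0.3437611) = 1.5291422 − (0.0007470)/(-0.3679673) = 1.5311721
p(1.5311721) = -0.0004832
t_4 = 1.5311721 − (-0.0004832)·(1.5311721 − 1.5291422) / (-0.0004832 − (-0.0242062)) = 1.5311721 − (-0.0000010)/(0.0237230) = 1.5312135

1.53121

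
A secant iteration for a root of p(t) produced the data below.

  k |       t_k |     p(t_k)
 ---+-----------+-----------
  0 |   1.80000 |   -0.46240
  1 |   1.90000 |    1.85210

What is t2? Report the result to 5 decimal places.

t2 = 1.90000 − 1.85210·(1.90000 − 1.80000) / (1.85210 − (-0.46240))
   = 1.90000 − (0.1852100)/(2.3145000) = 1.8199784

1.81998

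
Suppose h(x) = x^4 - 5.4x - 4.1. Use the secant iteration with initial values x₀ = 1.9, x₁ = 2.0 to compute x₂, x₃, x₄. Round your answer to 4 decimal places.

1.9547, 1.9569, 1.9570

h(1.9) = -1.327900, h(2.0) = 1.100000
x₂ = 2.000000 − 1.100000·(2.000000 − 1.900000) / (1.100000 − (-1.327900)) = 2.000000 − (0.110000)/(2.427900) = 1.954693
h(1.954693) = -0.056632
x₃ = 1.954693 − (-0.056632)·(1.954693 − 2.000000) / (-0.056632 − 1.100000) = 1.954693 − (0.002566)/(-1.156632) = 1.956912
h(1.956912) = -0.002227
x₄ = 1.956912 − (-0.002227)·(1.956912 − 1.954693) / (-0.002227 − (-0.056632)) = 1.956912 − (-0.000005)/(0.054405) = 1.957003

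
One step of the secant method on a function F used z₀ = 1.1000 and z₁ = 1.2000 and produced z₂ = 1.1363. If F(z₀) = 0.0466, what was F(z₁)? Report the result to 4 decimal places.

The secant line through (1.1000, 0.0466) and (1.2000, F(z₁)) crosses zero at z₂ = 1.1363.
So (1.1000, 0.0466), (1.2000, F(z₁)), (1.1363, 0) are collinear:
F(z₁) = 0.0466 · (1.2000 − 1.1363) / (1.1000 − 1.1363) = 0.0466 · (0.063700)/(-0.036300) = -0.081775

-0.0818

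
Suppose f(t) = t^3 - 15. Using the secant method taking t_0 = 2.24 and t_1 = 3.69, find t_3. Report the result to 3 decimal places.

f(2.24) = -3.76058, f(3.69) = 35.24341
t_2 = 3.69000 − 35.24341·(3.69000 − 2.24000) / (35.24341 − (-3.76058)) = 3.69000 − (51.10294)/(39.00399) = 2.37980
f(2.37980) = -1.52209
t_3 = 2.37980 − (-1.52209)·(2.37980 − 3.69000) / (-1.52209 − 35.24341) = 2.37980 − (1.99424)/(-36.76550) = 2.43404

2.434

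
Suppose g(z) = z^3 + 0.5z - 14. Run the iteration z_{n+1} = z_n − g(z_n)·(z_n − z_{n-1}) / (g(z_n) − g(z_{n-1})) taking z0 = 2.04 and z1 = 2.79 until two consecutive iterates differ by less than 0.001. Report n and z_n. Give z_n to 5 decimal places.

g(2.04) = -4.4903360, g(2.79) = 9.1126390
z2 = 2.7900000 − 9.1126390·(0.7500000)/(13.6029750) = 2.2875747;  |Δ| = 0.5024253
g(2.2875747) = -0.8853393
z3 = 2.2875747 − (-0.8853393)·(-0.5024253)/(-9.9979783) = 2.3320654;  |Δ| = 0.0444907
g(2.3320654) = -0.1509627
z4 = 2.3320654 − (-0.1509627)·(0.0444907)/(0.7343766) = 2.3412111;  |Δ| = 0.0091458
g(2.3412111) = 0.0034146
z5 = 2.3412111 − 0.0034146·(0.0091458)/(0.1543773) = 2.3410088;  |Δ| = 0.0002023
|z5 − z4| = 0.0002023 < 0.001

n = 5, z_n = 2.34101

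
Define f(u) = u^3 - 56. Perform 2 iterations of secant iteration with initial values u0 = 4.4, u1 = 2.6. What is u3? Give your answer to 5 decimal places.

3.91113

f(4.4) = 29.1840000, f(2.6) = -38.4240000
u2 = 2.6000000 − (-38.4240000)·(2.6000000 − 4.4000000) / (-38.4240000 − 29.1840000) = 2.6000000 − (69.1632000)/(-67.6080000) = 3.6230032
f(3.6230032) = -8.4439088
u3 = 3.6230032 − (-8.4439088)·(3.6230032 − 2.6000000) / (-8.4439088 − (-38.4240000)) = 3.6230032 − (-8.6381457)/(29.9800912) = 3.9111326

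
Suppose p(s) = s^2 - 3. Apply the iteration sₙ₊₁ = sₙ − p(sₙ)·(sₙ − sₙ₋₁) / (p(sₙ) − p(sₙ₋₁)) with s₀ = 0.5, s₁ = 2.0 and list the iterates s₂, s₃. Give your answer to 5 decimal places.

1.60000, 1.72222

p(0.5) = -2.7500000, p(2.0) = 1.0000000
s₂ = 2.0000000 − 1.0000000·(2.0000000 − 0.5000000) / (1.0000000 − (-2.7500000)) = 2.0000000 − (1.5000000)/(3.7500000) = 1.6000000
p(1.6000000) = -0.4400000
s₃ = 1.6000000 − (-0.4400000)·(1.6000000 − 2.0000000) / (-0.4400000 − 1.0000000) = 1.6000000 − (0.1760000)/(-1.4400000) = 1.7222222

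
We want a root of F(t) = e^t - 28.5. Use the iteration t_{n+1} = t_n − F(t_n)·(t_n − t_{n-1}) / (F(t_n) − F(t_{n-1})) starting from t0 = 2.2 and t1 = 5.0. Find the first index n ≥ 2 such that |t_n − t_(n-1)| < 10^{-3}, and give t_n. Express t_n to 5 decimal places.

F(2.2) = -19.4749865, F(5.0) = 119.9131591
t2 = 5.0000000 − 119.9131591·(2.8000000)/(139.3881456) = 2.5912095;  |Δ| = 2.4087905
F(2.5912095) = -15.1540967
t3 = 2.5912095 − (-15.1540967)·(-2.4087905)/(-135.0672558) = 2.8614678;  |Δ| = 0.2702583
F(2.8614678) = -11.0128251
t4 = 2.8614678 − (-11.0128251)·(0.2702583)/(4.1412716) = 3.5801618;  |Δ| = 0.7186940
F(3.5801618) = 7.3793449
t5 = 3.5801618 − 7.3793449·(0.7186940)/(18.3921700) = 3.2918059;  |Δ| = 0.2883559
F(3.2918059) = -1.6086181
t6 = 3.2918059 − (-1.6086181)·(-0.2883559)/(-8.9879631) = 3.3434143;  |Δ| = 0.0516084
F(3.3434143) = -0.1843607
t7 = 3.3434143 − (-0.1843607)·(0.0516084)/(1.4242575) = 3.3500946;  |Δ| = 0.0066804
F(3.3500946) = 0.0054314
t8 = 3.3500946 − 0.0054314·(0.0066804)/(0.1897921) = 3.3499035;  |Δ| = 0.0001912
|t8 − t7| = 0.0001912 < 10^{-3}

n = 8, t_n = 3.34990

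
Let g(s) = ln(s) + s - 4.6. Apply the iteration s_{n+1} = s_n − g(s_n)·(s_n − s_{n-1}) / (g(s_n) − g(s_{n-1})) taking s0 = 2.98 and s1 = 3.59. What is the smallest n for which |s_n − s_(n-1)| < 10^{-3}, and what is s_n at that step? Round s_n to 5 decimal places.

g(2.98) = -0.5280767, g(3.59) = 0.2681522
s2 = 3.5900000 − 0.2681522·(0.6100000)/(0.7962289) = 3.3845656;  |Δ| = 0.2054344
g(3.3845656) = 0.0037911
s3 = 3.3845656 − 0.0037911·(-0.2054344)/(-0.2643611) = 3.3816195;  |Δ| = 0.0029461
g(3.3816195) = -0.0000258
s4 = 3.3816195 − (-0.0000258)·(-0.0029461)/(-0.0038169) = 3.3816394;  |Δ| = 0.0000199
|s4 − s3| = 0.0000199 < 10^{-3}

n = 4, s_n = 3.38164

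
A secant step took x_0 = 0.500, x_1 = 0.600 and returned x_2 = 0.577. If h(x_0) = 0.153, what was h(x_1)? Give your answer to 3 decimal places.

-0.046

The secant line through (0.500, 0.153) and (0.600, h(x_1)) crosses zero at x_2 = 0.577.
So (0.500, 0.153), (0.600, h(x_1)), (0.577, 0) are collinear:
h(x_1) = 0.153 · (0.600 − 0.577) / (0.500 − 0.577) = 0.153 · (0.02300)/(-0.07700) = -0.04570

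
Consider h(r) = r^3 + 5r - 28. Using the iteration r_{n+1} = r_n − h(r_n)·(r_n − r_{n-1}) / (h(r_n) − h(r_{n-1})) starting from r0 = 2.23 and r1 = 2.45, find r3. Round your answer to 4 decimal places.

h(2.23) = -5.760433, h(2.45) = -1.043875
r2 = 2.450000 − (-1.043875)·(2.450000 − 2.230000) / (-1.043875 − (-5.760433)) = 2.450000 − (-0.229652)/(4.716558) = 2.498691
h(2.498691) = 0.093917
r3 = 2.498691 − 0.093917·(2.498691 − 2.450000) / (0.093917 − (-1.043875)) = 2.498691 − (0.004573)/(1.137792) = 2.494672

2.4947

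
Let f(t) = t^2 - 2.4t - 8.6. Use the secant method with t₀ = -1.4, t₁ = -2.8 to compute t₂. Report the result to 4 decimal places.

-1.8970

f(-1.4) = -3.280000, f(-2.8) = 5.960000
t₂ = -2.800000 − 5.960000·(-2.800000 − (-1.400000)) / (5.960000 − (-3.280000)) = -2.800000 − (-8.344000)/(9.240000) = -1.896970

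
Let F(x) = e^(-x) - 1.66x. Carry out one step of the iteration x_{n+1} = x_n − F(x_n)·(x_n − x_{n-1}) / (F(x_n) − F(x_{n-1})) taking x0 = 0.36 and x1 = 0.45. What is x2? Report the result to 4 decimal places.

0.4030

F(0.36) = 0.100076, F(0.45) = -0.109372
x2 = 0.450000 − (-0.109372)·(0.450000 − 0.360000) / (-0.109372 − 0.100076) = 0.450000 − (-0.009843)/(-0.209448) = 0.403003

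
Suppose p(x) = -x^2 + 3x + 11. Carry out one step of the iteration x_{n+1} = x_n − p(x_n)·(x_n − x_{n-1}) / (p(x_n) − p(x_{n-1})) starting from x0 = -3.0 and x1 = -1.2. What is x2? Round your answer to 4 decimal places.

-2.0278

p(-3.0) = -7.000000, p(-1.2) = 5.960000
x2 = -1.200000 − 5.960000·(-1.200000 − (-3.000000)) / (5.960000 − (-7.000000)) = -1.200000 − (10.728000)/(12.960000) = -2.027778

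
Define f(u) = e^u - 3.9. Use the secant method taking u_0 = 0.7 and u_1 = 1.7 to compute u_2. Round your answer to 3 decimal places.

f(0.7) = -1.88625, f(1.7) = 1.57395
u_2 = 1.70000 − 1.57395·(1.70000 − 0.70000) / (1.57395 − (-1.88625)) = 1.70000 − (1.57395)/(3.46019) = 1.24513

1.245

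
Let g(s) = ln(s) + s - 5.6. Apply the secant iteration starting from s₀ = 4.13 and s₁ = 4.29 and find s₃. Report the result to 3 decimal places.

g(4.13) = -0.05172, g(4.29) = 0.14629
s₂ = 4.29000 − 0.14629·(4.29000 − 4.13000) / (0.14629 − (-0.05172)) = 4.29000 − (0.02341)/(0.19801) = 4.17179
g(4.17179) = 0.00014
s₃ = 4.17179 − 0.00014·(4.17179 − 4.29000) / (0.00014 − 0.14629) = 4.17179 − (-0.00002)/(-0.14615) = 4.17168

4.172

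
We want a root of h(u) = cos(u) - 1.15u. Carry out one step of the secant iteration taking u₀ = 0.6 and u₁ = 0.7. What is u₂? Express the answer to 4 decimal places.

0.6771

h(0.6) = 0.135336, h(0.7) = -0.040158
u₂ = 0.700000 − (-0.040158)·(0.700000 − 0.600000) / (-0.040158 − 0.135336) = 0.700000 − (-0.004016)/(-0.175493) = 0.677117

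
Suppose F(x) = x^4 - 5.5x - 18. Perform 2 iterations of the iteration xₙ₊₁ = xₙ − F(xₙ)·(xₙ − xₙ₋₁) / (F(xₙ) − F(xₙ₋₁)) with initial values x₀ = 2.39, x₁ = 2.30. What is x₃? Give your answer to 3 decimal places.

2.359

F(2.39) = 1.48309, F(2.30) = -2.66590
x₂ = 2.30000 − (-2.66590)·(2.30000 − 2.39000) / (-2.66590 − 1.48309) = 2.30000 − (0.23993)/(-4.14899) = 2.35783
F(2.35783) = -0.06161
x₃ = 2.35783 − (-0.06161)·(2.35783 − 2.30000) / (-0.06161 − (-2.66590)) = 2.35783 − (-0.00356)/(2.60429) = 2.35920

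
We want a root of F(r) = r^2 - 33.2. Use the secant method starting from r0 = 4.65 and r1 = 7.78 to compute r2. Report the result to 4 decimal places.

F(4.65) = -11.577500, F(7.78) = 27.328400
r2 = 7.780000 − 27.328400·(7.780000 − 4.650000) / (27.328400 − (-11.577500)) = 7.780000 − (85.537892)/(38.905900) = 5.581416

5.5814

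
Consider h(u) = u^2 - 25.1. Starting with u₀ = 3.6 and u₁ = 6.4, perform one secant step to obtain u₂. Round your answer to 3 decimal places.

4.814

h(3.6) = -12.14000, h(6.4) = 15.86000
u₂ = 6.40000 − 15.86000·(6.40000 − 3.60000) / (15.86000 − (-12.14000)) = 6.40000 − (44.40800)/(28.00000) = 4.81400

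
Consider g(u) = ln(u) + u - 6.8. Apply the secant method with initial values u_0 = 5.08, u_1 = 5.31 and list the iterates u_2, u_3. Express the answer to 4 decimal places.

5.1594, 5.1592

g(5.08) = -0.094689, g(5.31) = 0.179592
u_2 = 5.310000 − 0.179592·(5.310000 − 5.080000) / (0.179592 − (-0.094689)) = 5.310000 − (0.041306)/(0.274281) = 5.159402
g(5.159402) = 0.000223
u_3 = 5.159402 − 0.000223·(5.159402 − 5.310000) / (0.000223 − 0.179592) = 5.159402 − (-0.000034)/(-0.179369) = 5.159215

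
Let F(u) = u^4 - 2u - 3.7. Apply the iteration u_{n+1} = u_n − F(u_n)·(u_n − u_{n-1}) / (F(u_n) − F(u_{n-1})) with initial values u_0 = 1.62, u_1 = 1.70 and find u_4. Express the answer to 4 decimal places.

F(1.62) = -0.052525, F(1.70) = 1.252100
u_2 = 1.700000 − 1.252100·(1.700000 − 1.620000) / (1.252100 − (-0.052525)) = 1.700000 − (0.100168)/(1.304625) = 1.623221
F(1.623221) = -0.004029
u_3 = 1.623221 − (-0.004029)·(1.623221 − 1.700000) / (-0.004029 − 1.252100) = 1.623221 − (0.000309)/(-1.256129) = 1.623467
F(1.623467) = -0.000307
u_4 = 1.623467 − (-0.000307)·(1.623467 − 1.623221) / (-0.000307 − (-0.004029)) = 1.623467 − (0.000000)/(0.003721) = 1.623487

1.6235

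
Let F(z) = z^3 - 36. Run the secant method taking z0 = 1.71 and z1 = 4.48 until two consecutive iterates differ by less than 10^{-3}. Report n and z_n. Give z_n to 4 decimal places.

F(1.71) = -30.999789, F(4.48) = 53.915392
z2 = 4.480000 − 53.915392·(2.770000)/(84.915181) = 2.721238;  |Δ| = 1.758762
F(2.721238) = -15.848873
z3 = 2.721238 − (-15.848873)·(-1.758762)/(-69.764265) = 3.120789;  |Δ| = 0.399551
F(3.120789) = -5.605630
z4 = 3.120789 − (-5.605630)·(0.399551)/(10.243242) = 3.339444;  |Δ| = 0.218655
F(3.339444) = 1.241096
z5 = 3.339444 − 1.241096·(0.218655)/(6.846726) = 3.299809;  |Δ| = 0.039635
F(3.299809) = -0.069252
z6 = 3.299809 − (-0.069252)·(-0.039635)/(-1.310348) = 3.301903;  |Δ| = 0.002095
F(3.301903) = -0.000782
z7 = 3.301903 − (-0.000782)·(0.002095)/(0.068471) = 3.301927;  |Δ| = 0.000024
|z7 − z6| = 0.000024 < 10^{-3}

n = 7, z_n = 3.3019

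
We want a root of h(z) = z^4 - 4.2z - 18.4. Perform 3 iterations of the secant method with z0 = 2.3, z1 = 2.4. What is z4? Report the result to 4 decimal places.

h(2.3) = -0.075900, h(2.4) = 4.697600
z2 = 2.400000 − 4.697600·(2.400000 − 2.300000) / (4.697600 − (-0.075900)) = 2.400000 − (0.469760)/(4.773500) = 2.301590
h(2.301590) = -0.005114
z3 = 2.301590 − (-0.005114)·(2.301590 − 2.400000) / (-0.005114 − 4.697600) = 2.301590 − (0.000503)/(-4.702714) = 2.301697
h(2.301697) = -0.000344
z4 = 2.301697 − (-0.000344)·(2.301697 − 2.301590) / (-0.000344 − (-0.005114)) = 2.301697 − (0.000000)/(0.004770) = 2.301705

2.3017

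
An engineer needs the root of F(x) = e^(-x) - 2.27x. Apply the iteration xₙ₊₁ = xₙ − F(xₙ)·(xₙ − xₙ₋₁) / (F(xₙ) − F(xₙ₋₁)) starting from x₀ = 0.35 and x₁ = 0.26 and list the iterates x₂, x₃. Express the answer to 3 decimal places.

F(0.35) = -0.08981, F(0.26) = 0.18085
x₂ = 0.26000 − 0.18085·(0.26000 − 0.35000) / (0.18085 − (-0.08981)) = 0.26000 − (-0.01628)/(0.27066) = 0.32014
F(0.32014) = -0.00066
x₃ = 0.32014 − (-0.00066)·(0.32014 − 0.26000) / (-0.00066 − 0.18085) = 0.32014 − (-0.00004)/(-0.18151) = 0.31992

0.320, 0.320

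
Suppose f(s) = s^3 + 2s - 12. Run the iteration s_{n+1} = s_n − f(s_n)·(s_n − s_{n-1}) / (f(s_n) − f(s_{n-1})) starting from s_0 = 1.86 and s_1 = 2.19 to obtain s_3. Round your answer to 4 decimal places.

1.9991

f(1.86) = -1.845144, f(2.19) = 2.883459
s_2 = 2.190000 − 2.883459·(2.190000 − 1.860000) / (2.883459 − (-1.845144)) = 2.190000 − (0.951541)/(4.728603) = 1.988769
f(1.988769) = -0.156478
s_3 = 1.988769 − (-0.156478)·(1.988769 − 2.190000) / (-0.156478 − 2.883459) = 1.988769 − (0.031488)/(-3.039937) = 1.999127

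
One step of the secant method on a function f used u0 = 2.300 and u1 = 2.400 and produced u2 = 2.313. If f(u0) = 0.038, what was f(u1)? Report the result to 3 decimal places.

-0.254

The secant line through (2.300, 0.038) and (2.400, f(u1)) crosses zero at u2 = 2.313.
So (2.300, 0.038), (2.400, f(u1)), (2.313, 0) are collinear:
f(u1) = 0.038 · (2.400 − 2.313) / (2.300 − 2.313) = 0.038 · (0.08700)/(-0.01300) = -0.25431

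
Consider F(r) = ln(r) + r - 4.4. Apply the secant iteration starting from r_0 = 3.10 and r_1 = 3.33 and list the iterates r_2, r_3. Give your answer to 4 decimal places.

F(3.10) = -0.168598, F(3.33) = 0.132972
r_2 = 3.330000 − 0.132972·(3.330000 − 3.100000) / (0.132972 − (-0.168598)) = 3.330000 − (0.030584)/(0.301570) = 3.228585
F(3.228585) = 0.000629
r_3 = 3.228585 − 0.000629·(3.228585 − 3.330000) / (0.000629 − 0.132972) = 3.228585 − (-0.000064)/(-0.132343) = 3.228103

3.2286, 3.2281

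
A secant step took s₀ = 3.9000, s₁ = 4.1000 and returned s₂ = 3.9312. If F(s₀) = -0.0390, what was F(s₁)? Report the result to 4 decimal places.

The secant line through (3.9000, -0.0390) and (4.1000, F(s₁)) crosses zero at s₂ = 3.9312.
So (3.9000, -0.0390), (4.1000, F(s₁)), (3.9312, 0) are collinear:
F(s₁) = -0.0390 · (4.1000 − 3.9312) / (3.9000 − 3.9312) = -0.0390 · (0.168800)/(-0.031200) = 0.211000

0.2110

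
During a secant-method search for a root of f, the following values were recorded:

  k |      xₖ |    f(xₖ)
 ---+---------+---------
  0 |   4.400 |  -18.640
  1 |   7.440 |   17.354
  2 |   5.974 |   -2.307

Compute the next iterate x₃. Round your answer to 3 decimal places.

6.146

x₃ = 5.974 − (-2.307)·(5.974 − 7.440) / (-2.307 − 17.354)
   = 5.974 − (3.38206)/(-19.66100) = 6.14602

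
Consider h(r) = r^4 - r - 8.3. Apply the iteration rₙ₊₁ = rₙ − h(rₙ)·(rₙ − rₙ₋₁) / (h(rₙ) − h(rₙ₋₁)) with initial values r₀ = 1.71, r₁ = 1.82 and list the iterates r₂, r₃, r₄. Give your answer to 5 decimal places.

1.77946, 1.78183, 1.78191

h(1.71) = -1.4596392, h(1.82) = 0.8519938
r₂ = 1.8200000 − 0.8519938·(1.8200000 − 1.7100000) / (0.8519938 − (-1.4596392)) = 1.8200000 − (0.0937193)/(2.3116330) = 1.7794575
h(1.7794575) = -0.0529310
r₃ = 1.7794575 − (-0.0529310)·(1.7794575 − 1.8200000) / (-0.0529310 − 0.8519938) = 1.7794575 − (0.0021460)/(-0.9049248) = 1.7818289
h(1.7818289) = -0.0017476
r₄ = 1.7818289 − (-0.0017476)·(1.7818289 − 1.7794575) / (-0.0017476 − (-0.0529310)) = 1.7818289 − (-0.0000041)/(0.0511834) = 1.7819099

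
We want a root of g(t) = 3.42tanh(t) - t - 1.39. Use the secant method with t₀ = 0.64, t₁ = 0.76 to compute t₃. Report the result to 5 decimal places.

0.71998

g(0.64) = -0.0980435, g(0.76) = 0.0424832
t₂ = 0.7600000 − 0.0424832·(0.7600000 − 0.6400000) / (0.0424832 − (-0.0980435)) = 0.7600000 − (0.0050980)/(0.1405267) = 0.7237223
g(0.7237223) = 0.0039748
t₃ = 0.7237223 − 0.0039748·(0.7237223 − 0.7600000) / (0.0039748 − 0.0424832) = 0.7237223 − (-0.0001442)/(-0.0385084) = 0.7199777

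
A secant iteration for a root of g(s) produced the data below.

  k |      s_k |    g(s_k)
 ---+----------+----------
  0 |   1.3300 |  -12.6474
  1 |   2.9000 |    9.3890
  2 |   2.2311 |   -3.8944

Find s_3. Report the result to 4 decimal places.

s_3 = 2.2311 − (-3.8944)·(2.2311 − 2.9000) / (-3.8944 − 9.3890)
   = 2.2311 − (2.604964)/(-13.283400) = 2.427207

2.4272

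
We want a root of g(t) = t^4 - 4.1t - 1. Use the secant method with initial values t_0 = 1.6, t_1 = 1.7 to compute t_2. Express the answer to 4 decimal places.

g(1.6) = -1.006400, g(1.7) = 0.382100
t_2 = 1.700000 − 0.382100·(1.700000 − 1.600000) / (0.382100 − (-1.006400)) = 1.700000 − (0.038210)/(1.388500) = 1.672481

1.6725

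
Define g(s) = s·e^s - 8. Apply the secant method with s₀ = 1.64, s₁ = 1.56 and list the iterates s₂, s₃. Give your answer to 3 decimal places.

1.605, 1.606

g(1.64) = 0.45448, g(1.56) = -0.57624
s₂ = 1.56000 − (-0.57624)·(1.56000 − 1.64000) / (-0.57624 − 0.45448) = 1.56000 − (0.04610)/(-1.03072) = 1.60473
g(1.60473) = -0.01410
s₃ = 1.60473 − (-0.01410)·(1.60473 − 1.56000) / (-0.01410 − (-0.57624)) = 1.60473 − (-0.00063)/(0.56214) = 1.60585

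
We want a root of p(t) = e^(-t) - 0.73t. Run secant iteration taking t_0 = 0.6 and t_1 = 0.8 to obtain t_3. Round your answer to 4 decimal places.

p(0.6) = 0.110812, p(0.8) = -0.134671
t_2 = 0.800000 − (-0.134671)·(0.800000 − 0.600000) / (-0.134671 − 0.110812) = 0.800000 − (-0.026934)/(-0.245483) = 0.690281
p(0.690281) = -0.002470
t_3 = 0.690281 − (-0.002470)·(0.690281 − 0.800000) / (-0.002470 − (-0.134671)) = 0.690281 − (0.000271)/(0.132202) = 0.688231

0.6882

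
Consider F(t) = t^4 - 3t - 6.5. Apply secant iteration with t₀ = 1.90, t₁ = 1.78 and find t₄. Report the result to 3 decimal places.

F(1.90) = 0.83210, F(1.78) = -1.80124
t₂ = 1.78000 − (-1.80124)·(1.78000 − 1.90000) / (-1.80124 − 0.83210) = 1.78000 − (0.21615)/(-2.63334) = 1.86208
F(1.86208) = -0.06374
t₃ = 1.86208 − (-0.06374)·(1.86208 − 1.78000) / (-0.06374 − (-1.80124)) = 1.86208 − (-0.00523)/(1.73750) = 1.86509
F(1.86509) = 0.00518
t₄ = 1.86509 − 0.00518·(1.86509 − 1.86208) / (0.00518 − (-0.06374)) = 1.86509 − (0.00002)/(0.06892) = 1.86487

1.865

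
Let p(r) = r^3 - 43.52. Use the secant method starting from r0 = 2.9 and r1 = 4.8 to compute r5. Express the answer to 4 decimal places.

p(2.9) = -19.131000, p(4.8) = 67.072000
r2 = 4.800000 − 67.072000·(4.800000 − 2.900000) / (67.072000 − (-19.131000)) = 4.800000 − (127.436800)/(86.203000) = 3.321666
p(3.321666) = -6.870504
r3 = 3.321666 − (-6.870504)·(3.321666 − 4.800000) / (-6.870504 − 67.072000) = 3.321666 − (10.156898)/(-73.942504) = 3.459028
p(3.459028) = -2.133149
r4 = 3.459028 − (-2.133149)·(3.459028 − 3.321666) / (-2.133149 − (-6.870504)) = 3.459028 − (-0.293014)/(4.737356) = 3.520880
p(3.520880) = 0.126933
r5 = 3.520880 − 0.126933·(3.520880 − 3.459028) / (0.126933 − (-2.133149)) = 3.520880 − (0.007851)/(2.260082) = 3.517406

3.5174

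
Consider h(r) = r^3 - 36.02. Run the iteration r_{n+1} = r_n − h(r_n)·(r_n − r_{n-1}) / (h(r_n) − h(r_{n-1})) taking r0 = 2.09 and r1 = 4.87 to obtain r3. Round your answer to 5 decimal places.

h(2.09) = -26.8906710, h(4.87) = 79.4813030
r2 = 4.8700000 − 79.4813030·(4.8700000 − 2.0900000) / (79.4813030 − (-26.8906710)) = 4.8700000 − (220.9580223)/(106.3719740) = 2.7927797
h(2.7927797) = -14.2373836
r3 = 2.7927797 − (-14.2373836)·(2.7927797 − 4.8700000) / (-14.2373836 − 79.4813030) = 2.7927797 − (29.5741821)/(-93.7186866) = 3.1083431

3.10834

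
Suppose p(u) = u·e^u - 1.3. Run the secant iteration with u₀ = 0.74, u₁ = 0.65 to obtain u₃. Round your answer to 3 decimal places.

0.667

p(0.74) = 0.25099, p(0.65) = -0.05490
u₂ = 0.65000 − (-0.05490)·(0.65000 − 0.74000) / (-0.05490 − 0.25099) = 0.65000 − (0.00494)/(-0.30589) = 0.66615
p(0.66615) = -0.00318
u₃ = 0.66615 − (-0.00318)·(0.66615 − 0.65000) / (-0.00318 − (-0.05490)) = 0.66615 − (-0.00005)/(0.05172) = 0.66715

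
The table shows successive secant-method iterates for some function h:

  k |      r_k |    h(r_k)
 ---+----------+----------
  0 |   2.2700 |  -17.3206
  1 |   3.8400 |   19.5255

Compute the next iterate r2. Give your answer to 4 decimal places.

r2 = 3.8400 − 19.5255·(3.8400 − 2.2700) / (19.5255 − (-17.3206))
   = 3.8400 − (30.655035)/(36.846100) = 3.008025

3.0080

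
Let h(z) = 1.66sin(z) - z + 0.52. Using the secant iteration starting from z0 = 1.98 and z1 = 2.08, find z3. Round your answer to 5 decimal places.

h(1.98) = 0.0629470, h(2.08) = -0.1105993
z2 = 2.0800000 − (-0.1105993)·(2.0800000 − 1.9800000) / (-0.1105993 − 0.0629470) = 2.0800000 − (-0.0110599)/(-0.1735463) = 2.0162710
h(2.0162710) = 0.0017233
z3 = 2.0162710 − 0.0017233·(2.0162710 − 2.0800000) / (0.0017233 − (-0.1105993)) = 2.0162710 − (-0.0001098)/(0.1123226) = 2.0172488

2.01725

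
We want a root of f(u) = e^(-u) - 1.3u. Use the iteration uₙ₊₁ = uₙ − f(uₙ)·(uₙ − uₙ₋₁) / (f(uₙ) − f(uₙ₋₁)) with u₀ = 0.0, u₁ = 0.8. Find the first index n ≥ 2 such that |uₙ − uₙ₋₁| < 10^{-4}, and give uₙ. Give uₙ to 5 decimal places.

f(0.0) = 1.0000000, f(0.8) = -0.5906710
u₂ = 0.8000000 − (-0.5906710)·(0.8000000)/(-1.5906710) = 0.5029324;  |Δ| = 0.2970676
f(0.5029324) = -0.0490574
u₃ = 0.5029324 − (-0.0490574)·(-0.2970676)/(0.5416136) = 0.4760251;  |Δ| = 0.0269073
f(0.4760251) = 0.0024153
u₄ = 0.4760251 − 0.0024153·(-0.0269073)/(0.0514728) = 0.4772877;  |Δ| = 0.0012626
f(0.4772877) = -0.0000100
u₅ = 0.4772877 − (-0.0000100)·(0.0012626)/(-0.0024253) = 0.4772825;  |Δ| = 0.0000052
|u₅ − u₄| = 0.0000052 < 10^{-4}

n = 5, uₙ = 0.47728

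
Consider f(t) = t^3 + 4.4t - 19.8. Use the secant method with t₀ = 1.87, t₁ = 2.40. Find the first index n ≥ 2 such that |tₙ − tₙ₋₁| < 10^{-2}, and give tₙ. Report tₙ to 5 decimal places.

n = 4, tₙ = 2.17183

f(1.87) = -5.0327970, f(2.40) = 4.5840000
t₂ = 2.4000000 − 4.5840000·(0.5300000)/(9.6167970) = 2.1473670;  |Δ| = 0.2526330
f(2.1473670) = -0.4496781
t₃ = 2.1473670 − (-0.4496781)·(-0.2526330)/(-5.0336781) = 2.1699357;  |Δ| = 0.0225687
f(2.1699357) = -0.0348779
t₄ = 2.1699357 − (-0.0348779)·(0.0225687)/(0.4148002) = 2.1718334;  |Δ| = 0.0018977
|t₄ − t₃| = 0.0018977 < 10^{-2}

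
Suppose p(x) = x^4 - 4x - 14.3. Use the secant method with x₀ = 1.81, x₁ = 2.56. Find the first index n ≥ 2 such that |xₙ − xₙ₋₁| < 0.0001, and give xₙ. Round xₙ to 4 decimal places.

n = 6, xₙ = 2.1915

p(1.81) = -10.807169, p(2.56) = 18.409673
x₂ = 2.560000 − 18.409673·(0.750000)/(29.216842) = 2.087421;  |Δ| = 0.472579
p(2.087421) = -3.663378
x₃ = 2.087421 − (-3.663378)·(-0.472579)/(-22.073051) = 2.165853;  |Δ| = 0.078432
p(2.165853) = -0.958674
x₄ = 2.165853 − (-0.958674)·(0.078432)/(2.704704) = 2.193653;  |Δ| = 0.027800
p(2.193653) = 0.081839
x₅ = 2.193653 − 0.081839·(0.027800)/(1.040513) = 2.191467;  |Δ| = 0.002187
p(2.191467) = -0.001602
x₆ = 2.191467 − (-0.001602)·(-0.002187)/(-0.083442) = 2.191509;  |Δ| = 0.000042
|x₆ − x₅| = 0.000042 < 0.0001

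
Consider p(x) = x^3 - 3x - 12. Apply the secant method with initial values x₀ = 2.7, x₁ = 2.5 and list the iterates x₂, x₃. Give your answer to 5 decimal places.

2.72412, 2.72167

p(2.7) = -0.4170000, p(2.5) = -3.8750000
x₂ = 2.5000000 − (-3.8750000)·(2.5000000 − 2.7000000) / (-3.8750000 − (-0.4170000)) = 2.5000000 − (0.7750000)/(-3.4580000) = 2.7241180
p(2.7241180) = 0.0428320
x₃ = 2.7241180 − 0.0428320·(2.7241180 − 2.5000000) / (0.0428320 − (-3.8750000)) = 2.7241180 − (0.0095994)/(3.9178320) = 2.7216678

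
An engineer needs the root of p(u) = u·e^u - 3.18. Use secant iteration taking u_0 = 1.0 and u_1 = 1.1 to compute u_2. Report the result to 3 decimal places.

1.079

p(1.0) = -0.46172, p(1.1) = 0.12458
u_2 = 1.10000 − 0.12458·(1.10000 − 1.00000) / (0.12458 − (-0.46172)) = 1.10000 − (0.01246)/(0.58630) = 1.07875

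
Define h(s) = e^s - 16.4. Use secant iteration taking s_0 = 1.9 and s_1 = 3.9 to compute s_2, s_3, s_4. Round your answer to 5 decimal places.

2.35482, 2.58794, 2.84900

h(1.9) = -9.7141056, h(3.9) = 33.0024491
s_2 = 3.9000000 − 33.0024491·(3.9000000 − 1.9000000) / (33.0024491 − (-9.7141056)) = 3.9000000 − (66.0048982)/(42.7165547) = 2.3548169
h(2.3548169) = -5.8638005
s_3 = 2.3548169 − (-5.8638005)·(2.3548169 − 3.9000000) / (-5.8638005 − 33.0024491) = 2.3548169 − (9.0606453)/(-38.8662496) = 2.5879406
h(2.5879406) = -3.0976509
s_4 = 2.5879406 − (-3.0976509)·(2.5879406 − 2.3548169) / (-3.0976509 − (-5.8638005)) = 2.5879406 − (-0.7221360)/(2.7661495) = 2.8490024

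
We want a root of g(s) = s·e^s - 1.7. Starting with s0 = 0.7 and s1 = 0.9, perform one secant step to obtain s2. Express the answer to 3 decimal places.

0.772

g(0.7) = -0.29037, g(0.9) = 0.51364
s2 = 0.90000 − 0.51364·(0.90000 − 0.70000) / (0.51364 − (-0.29037)) = 0.90000 − (0.10273)/(0.80402) = 0.77223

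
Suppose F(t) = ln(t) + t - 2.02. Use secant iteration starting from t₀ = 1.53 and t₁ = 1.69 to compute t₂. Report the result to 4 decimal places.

1.5699

F(1.53) = -0.064732, F(1.69) = 0.194729
t₂ = 1.690000 − 0.194729·(1.690000 − 1.530000) / (0.194729 − (-0.064732)) = 1.690000 − (0.031157)/(0.259461) = 1.569918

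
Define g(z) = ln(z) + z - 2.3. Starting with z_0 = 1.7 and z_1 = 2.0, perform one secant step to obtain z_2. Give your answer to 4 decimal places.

1.7450

g(1.7) = -0.069372, g(2.0) = 0.393147
z_2 = 2.000000 − 0.393147·(2.000000 − 1.700000) / (0.393147 − (-0.069372)) = 2.000000 − (0.117944)/(0.462519) = 1.744996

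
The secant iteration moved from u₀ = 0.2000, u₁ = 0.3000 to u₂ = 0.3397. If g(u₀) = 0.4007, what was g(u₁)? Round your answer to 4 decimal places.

0.1139

The secant line through (0.2000, 0.4007) and (0.3000, g(u₁)) crosses zero at u₂ = 0.3397.
So (0.2000, 0.4007), (0.3000, g(u₁)), (0.3397, 0) are collinear:
g(u₁) = 0.4007 · (0.3000 − 0.3397) / (0.2000 − 0.3397) = 0.4007 · (-0.039700)/(-0.139700) = 0.113871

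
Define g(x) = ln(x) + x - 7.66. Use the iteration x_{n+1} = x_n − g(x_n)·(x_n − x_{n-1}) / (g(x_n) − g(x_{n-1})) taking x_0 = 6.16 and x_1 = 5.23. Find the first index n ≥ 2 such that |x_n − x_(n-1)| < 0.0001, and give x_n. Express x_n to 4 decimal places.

g(6.16) = 0.318077, g(5.23) = -0.775589
x_2 = 5.230000 − (-0.775589)·(-0.930000)/(-1.093665) = 5.889523;  |Δ| = 0.659523
g(5.889523) = 0.002698
x_3 = 5.889523 − 0.002698·(0.659523)/(0.778287) = 5.887237;  |Δ| = 0.002286
g(5.887237) = 0.000023
x_4 = 5.887237 − 0.000023·(-0.002286)/(-0.002675) = 5.887217;  |Δ| = 0.000020
|x_4 − x_3| = 0.000020 < 0.0001

n = 4, x_n = 5.8872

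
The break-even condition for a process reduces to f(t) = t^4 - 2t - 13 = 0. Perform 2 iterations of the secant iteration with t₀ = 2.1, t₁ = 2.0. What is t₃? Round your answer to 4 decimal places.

2.0325

f(2.1) = 2.248100, f(2.0) = -1.000000
t₂ = 2.000000 − (-1.000000)·(2.000000 − 2.100000) / (-1.000000 − 2.248100) = 2.000000 − (0.100000)/(-3.248100) = 2.030787
f(2.030787) = -0.053400
t₃ = 2.030787 − (-0.053400)·(2.030787 − 2.000000) / (-0.053400 − (-1.000000)) = 2.030787 − (-0.001644)/(0.946600) = 2.032524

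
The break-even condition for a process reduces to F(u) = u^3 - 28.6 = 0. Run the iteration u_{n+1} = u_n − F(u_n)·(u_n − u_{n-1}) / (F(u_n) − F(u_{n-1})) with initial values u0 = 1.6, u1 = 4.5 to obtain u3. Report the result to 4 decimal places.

2.8085

F(1.6) = -24.504000, F(4.5) = 62.525000
u2 = 4.500000 − 62.525000·(4.500000 − 1.600000) / (62.525000 − (-24.504000)) = 4.500000 − (181.322500)/(87.029000) = 2.416528
F(2.416528) = -14.488428
u3 = 2.416528 − (-14.488428)·(2.416528 − 4.500000) / (-14.488428 − 62.525000) = 2.416528 − (30.186236)/(-77.013428) = 2.808489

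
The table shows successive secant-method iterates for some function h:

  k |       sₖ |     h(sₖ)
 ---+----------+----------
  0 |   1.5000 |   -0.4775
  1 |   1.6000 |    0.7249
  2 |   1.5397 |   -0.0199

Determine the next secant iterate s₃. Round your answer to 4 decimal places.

s₃ = 1.5397 − (-0.0199)·(1.5397 − 1.6000) / (-0.0199 − 0.7249)
   = 1.5397 − (0.001200)/(-0.744800) = 1.541311

1.5413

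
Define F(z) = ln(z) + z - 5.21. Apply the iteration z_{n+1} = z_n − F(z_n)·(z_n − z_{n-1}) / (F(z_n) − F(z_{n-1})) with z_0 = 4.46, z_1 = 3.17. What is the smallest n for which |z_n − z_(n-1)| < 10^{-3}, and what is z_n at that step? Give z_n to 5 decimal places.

F(4.46) = 0.7451488, F(3.17) = -0.8862684
z_2 = 3.1700000 − (-0.8862684)·(-1.2900000)/(-1.6314172) = 3.8707933;  |Δ| = 0.7007933
F(3.8707933) = 0.0142528
z_3 = 3.8707933 − 0.0142528·(0.7007933)/(0.9005212) = 3.8597017;  |Δ| = 0.0110916
F(3.8597017) = 0.0002916
z_4 = 3.8597017 − 0.0002916·(-0.0110916)/(-0.0139612) = 3.8594700;  |Δ| = 0.0002316
|z_4 − z_3| = 0.0002316 < 10^{-3}

n = 4, z_n = 3.85947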